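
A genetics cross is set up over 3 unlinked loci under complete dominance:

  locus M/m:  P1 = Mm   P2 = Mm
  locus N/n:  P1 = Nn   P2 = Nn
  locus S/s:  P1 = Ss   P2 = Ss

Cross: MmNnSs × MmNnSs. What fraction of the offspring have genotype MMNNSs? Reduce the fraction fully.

MmNnSs gametes: MNS×1, MNs×1, MnS×1, Mns×1, mNS×1, mNs×1, mnS×1, mns×1
MmNnSs gametes: MNS×1, MNs×1, MnS×1, Mns×1, mNS×1, mNs×1, mnS×1, mns×1
MmNnSs×MmNnSs grid (8·8=64): MMNNSS=1 MMNNSs=2 MMNNss=1 MMNnSS=2 MMNnSs=4 MMNnss=2 MMnnSS=1 MMnnSs=2 MMnnss=1 MmNNSS=2 MmNNSs=4 MmNNss=2 MmNnSS=4 MmNnSs=8 MmNnss=4 MmnnSS=2 MmnnSs=4 Mmnnss=2 mmNNSS=1 mmNNSs=2 mmNNss=1 mmNnSS=2 mmNnSs=4 mmNnss=2 mmnnSS=1 mmnnSs=2 mmnnss=1
MMNNSs hits 2/64; gcd=2; 2÷2/64÷2 = 1/32

P(MMNNSs) = 1/32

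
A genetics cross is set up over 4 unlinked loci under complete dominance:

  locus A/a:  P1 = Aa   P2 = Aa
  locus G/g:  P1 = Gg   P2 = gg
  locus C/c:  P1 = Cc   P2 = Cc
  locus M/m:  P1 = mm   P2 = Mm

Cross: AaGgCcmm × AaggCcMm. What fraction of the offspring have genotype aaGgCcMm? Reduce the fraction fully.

P(aaGgCcMm) = 1/32

AaGgCcmm gametes: AGCm×2, AGcm×2, AgCm×2, Agcm×2, aGCm×2, aGcm×2, agCm×2, agcm×2
AaggCcMm gametes: AgCM×2, AgCm×2, AgcM×2, Agcm×2, agCM×2, agCm×2, agcM×2, agcm×2
AaGgCcmm×AaggCcMm grid (16·16=256): AAGgCCMm=4 AAGgCCmm=4 AAGgCcMm=8 AAGgCcmm=8 AAGgccMm=4 AAGgccmm=4 AAggCCMm=4 AAggCCmm=4 AAggCcMm=8 AAggCcmm=8 AAggccMm=4 AAggccmm=4 AaGgCCMm=8 AaGgCCmm=8 AaGgCcMm=16 AaGgCcmm=16 AaGgccMm=8 AaGgccmm=8 AaggCCMm=8 AaggCCmm=8 AaggCcMm=16 AaggCcmm=16 AaggccMm=8 Aaggccmm=8 aaGgCCMm=4 aaGgCCmm=4 aaGgCcMm=8 aaGgCcmm=8 aaGgccMm=4 aaGgccmm=4 aaggCCMm=4 aaggCCmm=4 aaggCcMm=8 aaggCcmm=8 aaggccMm=4 aaggccmm=4
aaGgCcMm hits 8/256; gcd=8; 8÷8/256÷8 = 1/32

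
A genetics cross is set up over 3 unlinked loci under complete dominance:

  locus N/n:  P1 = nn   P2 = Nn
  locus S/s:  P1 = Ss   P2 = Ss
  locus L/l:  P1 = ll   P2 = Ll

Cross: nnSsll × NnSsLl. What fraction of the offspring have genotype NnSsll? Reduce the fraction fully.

P(NnSsll) = 1/8

nnSsll gametes: nSl×4, nsl×4
NnSsLl gametes: NSL×1, NSl×1, NsL×1, Nsl×1, nSL×1, nSl×1, nsL×1, nsl×1
nnSsll×NnSsLl grid (8·8=64): NnSSLl=4 NnSSll=4 NnSsLl=8 NnSsll=8 NnssLl=4 Nnssll=4 nnSSLl=4 nnSSll=4 nnSsLl=8 nnSsll=8 nnssLl=4 nnssll=4
NnSsll hits 8/64; gcd=8; 8÷8/64÷8 = 1/8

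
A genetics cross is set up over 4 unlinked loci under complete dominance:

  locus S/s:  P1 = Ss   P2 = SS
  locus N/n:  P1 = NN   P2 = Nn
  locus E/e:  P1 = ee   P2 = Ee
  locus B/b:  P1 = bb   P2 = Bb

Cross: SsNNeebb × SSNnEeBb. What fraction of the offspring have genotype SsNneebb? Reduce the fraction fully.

P(SsNneebb) = 1/16

SsNNeebb gametes: SNeb×8, sNeb×8
SSNnEeBb gametes: SNEB×2, SNEb×2, SNeB×2, SNeb×2, SnEB×2, SnEb×2, SneB×2, Sneb×2
SsNNeebb×SSNnEeBb grid (16·16=256): SSNNEeBb=16 SSNNEebb=16 SSNNeeBb=16 SSNNeebb=16 SSNnEeBb=16 SSNnEebb=16 SSNneeBb=16 SSNneebb=16 SsNNEeBb=16 SsNNEebb=16 SsNNeeBb=16 SsNNeebb=16 SsNnEeBb=16 SsNnEebb=16 SsNneeBb=16 SsNneebb=16
SsNneebb hits 16/256; gcd=16; 16÷16/256÷16 = 1/16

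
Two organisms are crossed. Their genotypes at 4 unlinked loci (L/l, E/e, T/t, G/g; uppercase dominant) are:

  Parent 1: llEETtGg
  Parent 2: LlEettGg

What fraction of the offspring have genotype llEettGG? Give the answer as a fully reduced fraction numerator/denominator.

llEETtGg gametes: lETG×4, lETg×4, lEtG×4, lEtg×4
LlEettGg gametes: LEtG×2, LEtg×2, LetG×2, Letg×2, lEtG×2, lEtg×2, letG×2, letg×2
llEETtGg×LlEettGg grid (16·16=256): LlEETtGG=8 LlEETtGg=16 LlEETtgg=8 LlEEttGG=8 LlEEttGg=16 LlEEttgg=8 LlEeTtGG=8 LlEeTtGg=16 LlEeTtgg=8 LlEettGG=8 LlEettGg=16 LlEettgg=8 llEETtGG=8 llEETtGg=16 llEETtgg=8 llEEttGG=8 llEEttGg=16 llEEttgg=8 llEeTtGG=8 llEeTtGg=16 llEeTtgg=8 llEettGG=8 llEettGg=16 llEettgg=8
llEettGG hits 8/256; gcd=8; 8÷8/256÷8 = 1/32

P(llEettGG) = 1/32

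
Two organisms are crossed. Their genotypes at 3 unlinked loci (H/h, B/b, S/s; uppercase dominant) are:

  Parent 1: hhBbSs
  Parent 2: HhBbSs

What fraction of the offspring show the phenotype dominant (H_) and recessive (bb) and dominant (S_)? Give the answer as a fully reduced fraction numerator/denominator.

P(H_ bb S_) = 3/32

hhBbSs gametes: hBS×2, hBs×2, hbS×2, hbs×2
HhBbSs gametes: HBS×1, HBs×1, HbS×1, Hbs×1, hBS×1, hBs×1, hbS×1, hbs×1
hhBbSs×HhBbSs grid (8·8=64): HhBBSS=2 HhBBSs=4 HhBBss=2 HhBbSS=4 HhBbSs=8 HhBbss=4 HhbbSS=2 HhbbSs=4 Hhbbss=2 hhBBSS=2 hhBBSs=4 hhBBss=2 hhBbSS=4 hhBbSs=8 hhBbss=4 hhbbSS=2 hhbbSs=4 hhbbss=2
H_ bb S_ hits 6/64; gcd=2; 6÷2/64÷2 = 3/32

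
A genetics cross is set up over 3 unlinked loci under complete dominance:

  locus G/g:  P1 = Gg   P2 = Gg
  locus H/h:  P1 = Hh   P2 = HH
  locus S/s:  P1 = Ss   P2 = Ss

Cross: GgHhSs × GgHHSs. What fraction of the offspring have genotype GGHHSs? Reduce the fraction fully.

P(GGHHSs) = 1/16

GgHhSs gametes: GHS×1, GHs×1, GhS×1, Ghs×1, gHS×1, gHs×1, ghS×1, ghs×1
GgHHSs gametes: GHS×2, GHs×2, gHS×2, gHs×2
GgHhSs×GgHHSs grid (8·8=64): GGHHSS=2 GGHHSs=4 GGHHss=2 GGHhSS=2 GGHhSs=4 GGHhss=2 GgHHSS=4 GgHHSs=8 GgHHss=4 GgHhSS=4 GgHhSs=8 GgHhss=4 ggHHSS=2 ggHHSs=4 ggHHss=2 ggHhSS=2 ggHhSs=4 ggHhss=2
GGHHSs hits 4/64; gcd=4; 4÷4/64÷4 = 1/16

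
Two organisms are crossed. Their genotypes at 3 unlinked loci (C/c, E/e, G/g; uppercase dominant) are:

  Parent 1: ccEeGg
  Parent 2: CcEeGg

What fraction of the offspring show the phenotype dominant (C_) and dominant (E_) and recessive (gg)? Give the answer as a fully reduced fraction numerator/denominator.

P(C_ E_ gg) = 3/32

ccEeGg gametes: cEG×2, cEg×2, ceG×2, ceg×2
CcEeGg gametes: CEG×1, CEg×1, CeG×1, Ceg×1, cEG×1, cEg×1, ceG×1, ceg×1
ccEeGg×CcEeGg grid (8·8=64): CcEEGG=2 CcEEGg=4 CcEEgg=2 CcEeGG=4 CcEeGg=8 CcEegg=4 CceeGG=2 CceeGg=4 Cceegg=2 ccEEGG=2 ccEEGg=4 ccEEgg=2 ccEeGG=4 ccEeGg=8 ccEegg=4 cceeGG=2 cceeGg=4 cceegg=2
C_ E_ gg hits 6/64; gcd=2; 6÷2/64÷2 = 3/32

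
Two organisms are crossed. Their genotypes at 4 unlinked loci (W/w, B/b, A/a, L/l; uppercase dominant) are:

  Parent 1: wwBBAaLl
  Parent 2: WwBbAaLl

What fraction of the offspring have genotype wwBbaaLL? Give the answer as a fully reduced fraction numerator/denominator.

P(wwBbaaLL) = 1/64

wwBBAaLl gametes: wBAL×4, wBAl×4, wBaL×4, wBal×4
WwBbAaLl gametes: WBAL×1, WBAl×1, WBaL×1, WBal×1, WbAL×1, WbAl×1, WbaL×1, Wbal×1, wBAL×1, wBAl×1, wBaL×1, wBal×1, wbAL×1, wbAl×1, wbaL×1, wbal×1
wwBBAaLl×WwBbAaLl grid (16·16=256): WwBBAALL=4 WwBBAALl=8 WwBBAAll=4 WwBBAaLL=8 WwBBAaLl=16 WwBBAall=8 WwBBaaLL=4 WwBBaaLl=8 WwBBaall=4 WwBbAALL=4 WwBbAALl=8 WwBbAAll=4 WwBbAaLL=8 WwBbAaLl=16 WwBbAall=8 WwBbaaLL=4 WwBbaaLl=8 WwBbaall=4 wwBBAALL=4 wwBBAALl=8 wwBBAAll=4 wwBBAaLL=8 wwBBAaLl=16 wwBBAall=8 wwBBaaLL=4 wwBBaaLl=8 wwBBaall=4 wwBbAALL=4 wwBbAALl=8 wwBbAAll=4 wwBbAaLL=8 wwBbAaLl=16 wwBbAall=8 wwBbaaLL=4 wwBbaaLl=8 wwBbaall=4
wwBbaaLL hits 4/256; gcd=4; 4÷4/256÷4 = 1/64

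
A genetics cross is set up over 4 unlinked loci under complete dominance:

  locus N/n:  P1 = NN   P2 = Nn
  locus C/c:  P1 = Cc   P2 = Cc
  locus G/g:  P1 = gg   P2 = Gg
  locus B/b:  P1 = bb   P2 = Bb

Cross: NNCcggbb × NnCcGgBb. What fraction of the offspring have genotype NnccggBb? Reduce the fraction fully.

NNCcggbb gametes: NCgb×8, Ncgb×8
NnCcGgBb gametes: NCGB×1, NCGb×1, NCgB×1, NCgb×1, NcGB×1, NcGb×1, NcgB×1, Ncgb×1, nCGB×1, nCGb×1, nCgB×1, nCgb×1, ncGB×1, ncGb×1, ncgB×1, ncgb×1
NNCcggbb×NnCcGgBb grid (16·16=256): NNCCGgBb=8 NNCCGgbb=8 NNCCggBb=8 NNCCggbb=8 NNCcGgBb=16 NNCcGgbb=16 NNCcggBb=16 NNCcggbb=16 NNccGgBb=8 NNccGgbb=8 NNccggBb=8 NNccggbb=8 NnCCGgBb=8 NnCCGgbb=8 NnCCggBb=8 NnCCggbb=8 NnCcGgBb=16 NnCcGgbb=16 NnCcggBb=16 NnCcggbb=16 NnccGgBb=8 NnccGgbb=8 NnccggBb=8 Nnccggbb=8
NnccggBb hits 8/256; gcd=8; 8÷8/256÷8 = 1/32

P(NnccggBb) = 1/32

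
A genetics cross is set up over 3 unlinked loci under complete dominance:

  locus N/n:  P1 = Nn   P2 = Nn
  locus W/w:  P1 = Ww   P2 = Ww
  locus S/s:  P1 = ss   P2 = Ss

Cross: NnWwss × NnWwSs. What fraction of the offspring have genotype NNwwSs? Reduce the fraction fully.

NnWwss gametes: NWs×2, Nws×2, nWs×2, nws×2
NnWwSs gametes: NWS×1, NWs×1, NwS×1, Nws×1, nWS×1, nWs×1, nwS×1, nws×1
NnWwss×NnWwSs grid (8·8=64): NNWWSs=2 NNWWss=2 NNWwSs=4 NNWwss=4 NNwwSs=2 NNwwss=2 NnWWSs=4 NnWWss=4 NnWwSs=8 NnWwss=8 NnwwSs=4 Nnwwss=4 nnWWSs=2 nnWWss=2 nnWwSs=4 nnWwss=4 nnwwSs=2 nnwwss=2
NNwwSs hits 2/64; gcd=2; 2÷2/64÷2 = 1/32

P(NNwwSs) = 1/32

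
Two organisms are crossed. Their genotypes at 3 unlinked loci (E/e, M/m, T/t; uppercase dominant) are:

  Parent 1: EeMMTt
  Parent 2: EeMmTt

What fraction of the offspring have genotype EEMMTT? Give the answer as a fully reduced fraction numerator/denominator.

P(EEMMTT) = 1/32

EeMMTt gametes: EMT×2, EMt×2, eMT×2, eMt×2
EeMmTt gametes: EMT×1, EMt×1, EmT×1, Emt×1, eMT×1, eMt×1, emT×1, emt×1
EeMMTt×EeMmTt grid (8·8=64): EEMMTT=2 EEMMTt=4 EEMMtt=2 EEMmTT=2 EEMmTt=4 EEMmtt=2 EeMMTT=4 EeMMTt=8 EeMMtt=4 EeMmTT=4 EeMmTt=8 EeMmtt=4 eeMMTT=2 eeMMTt=4 eeMMtt=2 eeMmTT=2 eeMmTt=4 eeMmtt=2
EEMMTT hits 2/64; gcd=2; 2÷2/64÷2 = 1/32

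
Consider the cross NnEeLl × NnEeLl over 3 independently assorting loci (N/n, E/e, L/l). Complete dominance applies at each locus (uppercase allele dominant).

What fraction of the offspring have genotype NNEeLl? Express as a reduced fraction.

P(NNEeLl) = 1/16

NnEeLl gametes: NEL×1, NEl×1, NeL×1, Nel×1, nEL×1, nEl×1, neL×1, nel×1
NnEeLl gametes: NEL×1, NEl×1, NeL×1, Nel×1, nEL×1, nEl×1, neL×1, nel×1
NnEeLl×NnEeLl grid (8·8=64): NNEELL=1 NNEELl=2 NNEEll=1 NNEeLL=2 NNEeLl=4 NNEell=2 NNeeLL=1 NNeeLl=2 NNeell=1 NnEELL=2 NnEELl=4 NnEEll=2 NnEeLL=4 NnEeLl=8 NnEell=4 NneeLL=2 NneeLl=4 Nneell=2 nnEELL=1 nnEELl=2 nnEEll=1 nnEeLL=2 nnEeLl=4 nnEell=2 nneeLL=1 nneeLl=2 nneell=1
NNEeLl hits 4/64; gcd=4; 4÷4/64÷4 = 1/16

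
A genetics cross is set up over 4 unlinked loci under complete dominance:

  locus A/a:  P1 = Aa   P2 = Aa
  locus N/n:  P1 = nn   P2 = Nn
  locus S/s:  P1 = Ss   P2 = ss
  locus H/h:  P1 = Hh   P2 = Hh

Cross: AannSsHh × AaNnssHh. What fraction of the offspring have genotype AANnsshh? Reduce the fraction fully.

P(AANnsshh) = 1/64

AannSsHh gametes: AnSH×2, AnSh×2, AnsH×2, Ansh×2, anSH×2, anSh×2, ansH×2, ansh×2
AaNnssHh gametes: ANsH×2, ANsh×2, AnsH×2, Ansh×2, aNsH×2, aNsh×2, ansH×2, ansh×2
AannSsHh×AaNnssHh grid (16·16=256): AANnSsHH=4 AANnSsHh=8 AANnSshh=4 AANnssHH=4 AANnssHh=8 AANnsshh=4 AAnnSsHH=4 AAnnSsHh=8 AAnnSshh=4 AAnnssHH=4 AAnnssHh=8 AAnnsshh=4 AaNnSsHH=8 AaNnSsHh=16 AaNnSshh=8 AaNnssHH=8 AaNnssHh=16 AaNnsshh=8 AannSsHH=8 AannSsHh=16 AannSshh=8 AannssHH=8 AannssHh=16 Aannsshh=8 aaNnSsHH=4 aaNnSsHh=8 aaNnSshh=4 aaNnssHH=4 aaNnssHh=8 aaNnsshh=4 aannSsHH=4 aannSsHh=8 aannSshh=4 aannssHH=4 aannssHh=8 aannsshh=4
AANnsshh hits 4/256; gcd=4; 4÷4/256÷4 = 1/64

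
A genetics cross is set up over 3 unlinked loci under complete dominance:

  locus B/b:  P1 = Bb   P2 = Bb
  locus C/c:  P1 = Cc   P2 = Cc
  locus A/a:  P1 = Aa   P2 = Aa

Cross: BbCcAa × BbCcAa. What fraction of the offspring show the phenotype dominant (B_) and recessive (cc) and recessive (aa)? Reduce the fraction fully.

BbCcAa gametes: BCA×1, BCa×1, BcA×1, Bca×1, bCA×1, bCa×1, bcA×1, bca×1
BbCcAa gametes: BCA×1, BCa×1, BcA×1, Bca×1, bCA×1, bCa×1, bcA×1, bca×1
BbCcAa×BbCcAa grid (8·8=64): BBCCAA=1 BBCCAa=2 BBCCaa=1 BBCcAA=2 BBCcAa=4 BBCcaa=2 BBccAA=1 BBccAa=2 BBccaa=1 BbCCAA=2 BbCCAa=4 BbCCaa=2 BbCcAA=4 BbCcAa=8 BbCcaa=4 BbccAA=2 BbccAa=4 Bbccaa=2 bbCCAA=1 bbCCAa=2 bbCCaa=1 bbCcAA=2 bbCcAa=4 bbCcaa=2 bbccAA=1 bbccAa=2 bbccaa=1
B_ cc aa hits 3/64; gcd=1; 3÷1/64÷1 = 3/64

P(B_ cc aa) = 3/64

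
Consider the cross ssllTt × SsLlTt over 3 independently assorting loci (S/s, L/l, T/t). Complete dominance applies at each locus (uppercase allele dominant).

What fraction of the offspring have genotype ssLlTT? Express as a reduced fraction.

P(ssLlTT) = 1/16

ssllTt gametes: slT×4, slt×4
SsLlTt gametes: SLT×1, SLt×1, SlT×1, Slt×1, sLT×1, sLt×1, slT×1, slt×1
ssllTt×SsLlTt grid (8·8=64): SsLlTT=4 SsLlTt=8 SsLltt=4 SsllTT=4 SsllTt=8 Sslltt=4 ssLlTT=4 ssLlTt=8 ssLltt=4 ssllTT=4 ssllTt=8 sslltt=4
ssLlTT hits 4/64; gcd=4; 4÷4/64÷4 = 1/16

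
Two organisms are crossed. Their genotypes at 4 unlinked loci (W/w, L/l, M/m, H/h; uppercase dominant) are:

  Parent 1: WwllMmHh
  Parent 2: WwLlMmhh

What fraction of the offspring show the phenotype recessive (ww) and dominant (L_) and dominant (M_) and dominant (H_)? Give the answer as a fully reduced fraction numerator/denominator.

WwllMmHh gametes: WlMH×2, WlMh×2, WlmH×2, Wlmh×2, wlMH×2, wlMh×2, wlmH×2, wlmh×2
WwLlMmhh gametes: WLMh×2, WLmh×2, WlMh×2, Wlmh×2, wLMh×2, wLmh×2, wlMh×2, wlmh×2
WwllMmHh×WwLlMmhh grid (16·16=256): WWLlMMHh=4 WWLlMMhh=4 WWLlMmHh=8 WWLlMmhh=8 WWLlmmHh=4 WWLlmmhh=4 WWllMMHh=4 WWllMMhh=4 WWllMmHh=8 WWllMmhh=8 WWllmmHh=4 WWllmmhh=4 WwLlMMHh=8 WwLlMMhh=8 WwLlMmHh=16 WwLlMmhh=16 WwLlmmHh=8 WwLlmmhh=8 WwllMMHh=8 WwllMMhh=8 WwllMmHh=16 WwllMmhh=16 WwllmmHh=8 Wwllmmhh=8 wwLlMMHh=4 wwLlMMhh=4 wwLlMmHh=8 wwLlMmhh=8 wwLlmmHh=4 wwLlmmhh=4 wwllMMHh=4 wwllMMhh=4 wwllMmHh=8 wwllMmhh=8 wwllmmHh=4 wwllmmhh=4
ww L_ M_ H_ hits 12/256; gcd=4; 12÷4/256÷4 = 3/64

P(ww L_ M_ H_) = 3/64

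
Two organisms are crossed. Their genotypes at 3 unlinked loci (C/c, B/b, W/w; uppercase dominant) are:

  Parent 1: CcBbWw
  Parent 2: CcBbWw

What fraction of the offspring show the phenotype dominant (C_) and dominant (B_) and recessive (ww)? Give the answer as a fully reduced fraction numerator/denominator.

CcBbWw gametes: CBW×1, CBw×1, CbW×1, Cbw×1, cBW×1, cBw×1, cbW×1, cbw×1
CcBbWw gametes: CBW×1, CBw×1, CbW×1, Cbw×1, cBW×1, cBw×1, cbW×1, cbw×1
CcBbWw×CcBbWw grid (8·8=64): CCBBWW=1 CCBBWw=2 CCBBww=1 CCBbWW=2 CCBbWw=4 CCBbww=2 CCbbWW=1 CCbbWw=2 CCbbww=1 CcBBWW=2 CcBBWw=4 CcBBww=2 CcBbWW=4 CcBbWw=8 CcBbww=4 CcbbWW=2 CcbbWw=4 Ccbbww=2 ccBBWW=1 ccBBWw=2 ccBBww=1 ccBbWW=2 ccBbWw=4 ccBbww=2 ccbbWW=1 ccbbWw=2 ccbbww=1
C_ B_ ww hits 9/64; gcd=1; 9÷1/64÷1 = 9/64

P(C_ B_ ww) = 9/64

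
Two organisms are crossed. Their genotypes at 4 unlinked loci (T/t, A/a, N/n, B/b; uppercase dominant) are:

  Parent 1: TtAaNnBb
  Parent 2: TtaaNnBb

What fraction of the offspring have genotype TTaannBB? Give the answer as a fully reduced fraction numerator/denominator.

P(TTaannBB) = 1/128

TtAaNnBb gametes: TANB×1, TANb×1, TAnB×1, TAnb×1, TaNB×1, TaNb×1, TanB×1, Tanb×1, tANB×1, tANb×1, tAnB×1, tAnb×1, taNB×1, taNb×1, tanB×1, tanb×1
TtaaNnBb gametes: TaNB×2, TaNb×2, TanB×2, Tanb×2, taNB×2, taNb×2, tanB×2, tanb×2
TtAaNnBb×TtaaNnBb grid (16·16=256): TTAaNNBB=2 TTAaNNBb=4 TTAaNNbb=2 TTAaNnBB=4 TTAaNnBb=8 TTAaNnbb=4 TTAannBB=2 TTAannBb=4 TTAannbb=2 TTaaNNBB=2 TTaaNNBb=4 TTaaNNbb=2 TTaaNnBB=4 TTaaNnBb=8 TTaaNnbb=4 TTaannBB=2 TTaannBb=4 TTaannbb=2 TtAaNNBB=4 TtAaNNBb=8 TtAaNNbb=4 TtAaNnBB=8 TtAaNnBb=16 TtAaNnbb=8 TtAannBB=4 TtAannBb=8 TtAannbb=4 TtaaNNBB=4 TtaaNNBb=8 TtaaNNbb=4 TtaaNnBB=8 TtaaNnBb=16 TtaaNnbb=8 TtaannBB=4 TtaannBb=8 Ttaannbb=4 ttAaNNBB=2 ttAaNNBb=4 ttAaNNbb=2 ttAaNnBB=4 ttAaNnBb=8 ttAaNnbb=4 ttAannBB=2 ttAannBb=4 ttAannbb=2 ttaaNNBB=2 ttaaNNBb=4 ttaaNNbb=2 ttaaNnBB=4 ttaaNnBb=8 ttaaNnbb=4 ttaannBB=2 ttaannBb=4 ttaannbb=2
TTaannBB hits 2/256; gcd=2; 2÷2/256÷2 = 1/128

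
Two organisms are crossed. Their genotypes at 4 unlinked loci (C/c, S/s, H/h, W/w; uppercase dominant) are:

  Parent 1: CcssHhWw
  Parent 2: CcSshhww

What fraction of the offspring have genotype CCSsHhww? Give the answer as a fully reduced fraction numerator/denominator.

CcssHhWw gametes: CsHW×2, CsHw×2, CshW×2, Cshw×2, csHW×2, csHw×2, cshW×2, cshw×2
CcSshhww gametes: CShw×4, Cshw×4, cShw×4, cshw×4
CcssHhWw×CcSshhww grid (16·16=256): CCSsHhWw=8 CCSsHhww=8 CCSshhWw=8 CCSshhww=8 CCssHhWw=8 CCssHhww=8 CCsshhWw=8 CCsshhww=8 CcSsHhWw=16 CcSsHhww=16 CcSshhWw=16 CcSshhww=16 CcssHhWw=16 CcssHhww=16 CcsshhWw=16 Ccsshhww=16 ccSsHhWw=8 ccSsHhww=8 ccSshhWw=8 ccSshhww=8 ccssHhWw=8 ccssHhww=8 ccsshhWw=8 ccsshhww=8
CCSsHhww hits 8/256; gcd=8; 8÷8/256÷8 = 1/32

P(CCSsHhww) = 1/32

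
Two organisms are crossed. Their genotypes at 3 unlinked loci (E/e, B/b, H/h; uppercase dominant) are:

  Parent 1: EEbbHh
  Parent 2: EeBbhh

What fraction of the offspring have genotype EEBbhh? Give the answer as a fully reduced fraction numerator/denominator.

EEbbHh gametes: EbH×4, Ebh×4
EeBbhh gametes: EBh×2, Ebh×2, eBh×2, ebh×2
EEbbHh×EeBbhh grid (8·8=64): EEBbHh=8 EEBbhh=8 EEbbHh=8 EEbbhh=8 EeBbHh=8 EeBbhh=8 EebbHh=8 Eebbhh=8
EEBbhh hits 8/64; gcd=8; 8÷8/64÷8 = 1/8

P(EEBbhh) = 1/8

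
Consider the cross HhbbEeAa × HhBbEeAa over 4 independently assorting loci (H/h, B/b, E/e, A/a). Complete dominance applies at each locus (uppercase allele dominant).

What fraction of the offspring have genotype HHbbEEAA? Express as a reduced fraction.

P(HHbbEEAA) = 1/128

HhbbEeAa gametes: HbEA×2, HbEa×2, HbeA×2, Hbea×2, hbEA×2, hbEa×2, hbeA×2, hbea×2
HhBbEeAa gametes: HBEA×1, HBEa×1, HBeA×1, HBea×1, HbEA×1, HbEa×1, HbeA×1, Hbea×1, hBEA×1, hBEa×1, hBeA×1, hBea×1, hbEA×1, hbEa×1, hbeA×1, hbea×1
HhbbEeAa×HhBbEeAa grid (16·16=256): HHBbEEAA=2 HHBbEEAa=4 HHBbEEaa=2 HHBbEeAA=4 HHBbEeAa=8 HHBbEeaa=4 HHBbeeAA=2 HHBbeeAa=4 HHBbeeaa=2 HHbbEEAA=2 HHbbEEAa=4 HHbbEEaa=2 HHbbEeAA=4 HHbbEeAa=8 HHbbEeaa=4 HHbbeeAA=2 HHbbeeAa=4 HHbbeeaa=2 HhBbEEAA=4 HhBbEEAa=8 HhBbEEaa=4 HhBbEeAA=8 HhBbEeAa=16 HhBbEeaa=8 HhBbeeAA=4 HhBbeeAa=8 HhBbeeaa=4 HhbbEEAA=4 HhbbEEAa=8 HhbbEEaa=4 HhbbEeAA=8 HhbbEeAa=16 HhbbEeaa=8 HhbbeeAA=4 HhbbeeAa=8 Hhbbeeaa=4 hhBbEEAA=2 hhBbEEAa=4 hhBbEEaa=2 hhBbEeAA=4 hhBbEeAa=8 hhBbEeaa=4 hhBbeeAA=2 hhBbeeAa=4 hhBbeeaa=2 hhbbEEAA=2 hhbbEEAa=4 hhbbEEaa=2 hhbbEeAA=4 hhbbEeAa=8 hhbbEeaa=4 hhbbeeAA=2 hhbbeeAa=4 hhbbeeaa=2
HHbbEEAA hits 2/256; gcd=2; 2÷2/256÷2 = 1/128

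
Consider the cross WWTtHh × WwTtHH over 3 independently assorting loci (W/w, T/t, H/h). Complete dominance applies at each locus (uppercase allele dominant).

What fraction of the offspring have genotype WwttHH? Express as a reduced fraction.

P(WwttHH) = 1/16

WWTtHh gametes: WTH×2, WTh×2, WtH×2, Wth×2
WwTtHH gametes: WTH×2, WtH×2, wTH×2, wtH×2
WWTtHh×WwTtHH grid (8·8=64): WWTTHH=4 WWTTHh=4 WWTtHH=8 WWTtHh=8 WWttHH=4 WWttHh=4 WwTTHH=4 WwTTHh=4 WwTtHH=8 WwTtHh=8 WwttHH=4 WwttHh=4
WwttHH hits 4/64; gcd=4; 4÷4/64÷4 = 1/16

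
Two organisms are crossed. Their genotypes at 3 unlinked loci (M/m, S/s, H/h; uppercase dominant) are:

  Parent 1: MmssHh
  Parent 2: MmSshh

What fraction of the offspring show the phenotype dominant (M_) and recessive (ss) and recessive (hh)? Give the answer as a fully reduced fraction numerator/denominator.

P(M_ ss hh) = 3/16

MmssHh gametes: MsH×2, Msh×2, msH×2, msh×2
MmSshh gametes: MSh×2, Msh×2, mSh×2, msh×2
MmssHh×MmSshh grid (8·8=64): MMSsHh=4 MMSshh=4 MMssHh=4 MMsshh=4 MmSsHh=8 MmSshh=8 MmssHh=8 Mmsshh=8 mmSsHh=4 mmSshh=4 mmssHh=4 mmsshh=4
M_ ss hh hits 12/64; gcd=4; 12÷4/64÷4 = 3/16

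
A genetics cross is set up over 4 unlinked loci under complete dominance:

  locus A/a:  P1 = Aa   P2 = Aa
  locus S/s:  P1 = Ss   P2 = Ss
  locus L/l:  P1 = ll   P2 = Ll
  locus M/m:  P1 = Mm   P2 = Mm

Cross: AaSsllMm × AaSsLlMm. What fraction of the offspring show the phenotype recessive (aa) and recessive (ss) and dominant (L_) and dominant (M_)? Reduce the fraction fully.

AaSsllMm gametes: ASlM×2, ASlm×2, AslM×2, Aslm×2, aSlM×2, aSlm×2, aslM×2, aslm×2
AaSsLlMm gametes: ASLM×1, ASLm×1, ASlM×1, ASlm×1, AsLM×1, AsLm×1, AslM×1, Aslm×1, aSLM×1, aSLm×1, aSlM×1, aSlm×1, asLM×1, asLm×1, aslM×1, aslm×1
AaSsllMm×AaSsLlMm grid (16·16=256): AASSLlMM=2 AASSLlMm=4 AASSLlmm=2 AASSllMM=2 AASSllMm=4 AASSllmm=2 AASsLlMM=4 AASsLlMm=8 AASsLlmm=4 AASsllMM=4 AASsllMm=8 AASsllmm=4 AAssLlMM=2 AAssLlMm=4 AAssLlmm=2 AAssllMM=2 AAssllMm=4 AAssllmm=2 AaSSLlMM=4 AaSSLlMm=8 AaSSLlmm=4 AaSSllMM=4 AaSSllMm=8 AaSSllmm=4 AaSsLlMM=8 AaSsLlMm=16 AaSsLlmm=8 AaSsllMM=8 AaSsllMm=16 AaSsllmm=8 AassLlMM=4 AassLlMm=8 AassLlmm=4 AassllMM=4 AassllMm=8 Aassllmm=4 aaSSLlMM=2 aaSSLlMm=4 aaSSLlmm=2 aaSSllMM=2 aaSSllMm=4 aaSSllmm=2 aaSsLlMM=4 aaSsLlMm=8 aaSsLlmm=4 aaSsllMM=4 aaSsllMm=8 aaSsllmm=4 aassLlMM=2 aassLlMm=4 aassLlmm=2 aassllMM=2 aassllMm=4 aassllmm=2
aa ss L_ M_ hits 6/256; gcd=2; 6÷2/256÷2 = 3/128

P(aa ss L_ M_) = 3/128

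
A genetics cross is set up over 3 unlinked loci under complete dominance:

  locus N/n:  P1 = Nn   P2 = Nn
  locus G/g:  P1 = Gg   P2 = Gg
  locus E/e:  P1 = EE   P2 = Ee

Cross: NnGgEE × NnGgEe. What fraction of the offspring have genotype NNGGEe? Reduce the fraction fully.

P(NNGGEe) = 1/32

NnGgEE gametes: NGE×2, NgE×2, nGE×2, ngE×2
NnGgEe gametes: NGE×1, NGe×1, NgE×1, Nge×1, nGE×1, nGe×1, ngE×1, nge×1
NnGgEE×NnGgEe grid (8·8=64): NNGGEE=2 NNGGEe=2 NNGgEE=4 NNGgEe=4 NNggEE=2 NNggEe=2 NnGGEE=4 NnGGEe=4 NnGgEE=8 NnGgEe=8 NnggEE=4 NnggEe=4 nnGGEE=2 nnGGEe=2 nnGgEE=4 nnGgEe=4 nnggEE=2 nnggEe=2
NNGGEe hits 2/64; gcd=2; 2÷2/64÷2 = 1/32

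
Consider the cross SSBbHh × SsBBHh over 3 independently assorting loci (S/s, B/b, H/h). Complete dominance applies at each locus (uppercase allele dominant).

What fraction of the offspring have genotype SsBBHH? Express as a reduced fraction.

P(SsBBHH) = 1/16

SSBbHh gametes: SBH×2, SBh×2, SbH×2, Sbh×2
SsBBHh gametes: SBH×2, SBh×2, sBH×2, sBh×2
SSBbHh×SsBBHh grid (8·8=64): SSBBHH=4 SSBBHh=8 SSBBhh=4 SSBbHH=4 SSBbHh=8 SSBbhh=4 SsBBHH=4 SsBBHh=8 SsBBhh=4 SsBbHH=4 SsBbHh=8 SsBbhh=4
SsBBHH hits 4/64; gcd=4; 4÷4/64÷4 = 1/16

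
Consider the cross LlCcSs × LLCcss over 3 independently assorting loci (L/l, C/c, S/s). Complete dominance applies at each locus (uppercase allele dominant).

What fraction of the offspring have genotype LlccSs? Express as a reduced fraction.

P(LlccSs) = 1/16

LlCcSs gametes: LCS×1, LCs×1, LcS×1, Lcs×1, lCS×1, lCs×1, lcS×1, lcs×1
LLCcss gametes: LCs×4, Lcs×4
LlCcSs×LLCcss grid (8·8=64): LLCCSs=4 LLCCss=4 LLCcSs=8 LLCcss=8 LLccSs=4 LLccss=4 LlCCSs=4 LlCCss=4 LlCcSs=8 LlCcss=8 LlccSs=4 Llccss=4
LlccSs hits 4/64; gcd=4; 4÷4/64÷4 = 1/16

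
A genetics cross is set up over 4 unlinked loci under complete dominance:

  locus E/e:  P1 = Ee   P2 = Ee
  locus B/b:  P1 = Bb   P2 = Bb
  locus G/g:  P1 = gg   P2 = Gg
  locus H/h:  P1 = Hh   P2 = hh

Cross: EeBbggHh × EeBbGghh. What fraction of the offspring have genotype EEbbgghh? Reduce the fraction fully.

EeBbggHh gametes: EBgH×2, EBgh×2, EbgH×2, Ebgh×2, eBgH×2, eBgh×2, ebgH×2, ebgh×2
EeBbGghh gametes: EBGh×2, EBgh×2, EbGh×2, Ebgh×2, eBGh×2, eBgh×2, ebGh×2, ebgh×2
EeBbggHh×EeBbGghh grid (16·16=256): EEBBGgHh=4 EEBBGghh=4 EEBBggHh=4 EEBBgghh=4 EEBbGgHh=8 EEBbGghh=8 EEBbggHh=8 EEBbgghh=8 EEbbGgHh=4 EEbbGghh=4 EEbbggHh=4 EEbbgghh=4 EeBBGgHh=8 EeBBGghh=8 EeBBggHh=8 EeBBgghh=8 EeBbGgHh=16 EeBbGghh=16 EeBbggHh=16 EeBbgghh=16 EebbGgHh=8 EebbGghh=8 EebbggHh=8 Eebbgghh=8 eeBBGgHh=4 eeBBGghh=4 eeBBggHh=4 eeBBgghh=4 eeBbGgHh=8 eeBbGghh=8 eeBbggHh=8 eeBbgghh=8 eebbGgHh=4 eebbGghh=4 eebbggHh=4 eebbgghh=4
EEbbgghh hits 4/256; gcd=4; 4÷4/256÷4 = 1/64

P(EEbbgghh) = 1/64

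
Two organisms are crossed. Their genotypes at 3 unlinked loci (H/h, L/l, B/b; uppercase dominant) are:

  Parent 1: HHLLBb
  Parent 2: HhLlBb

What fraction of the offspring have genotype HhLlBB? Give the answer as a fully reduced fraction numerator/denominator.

HHLLBb gametes: HLB×4, HLb×4
HhLlBb gametes: HLB×1, HLb×1, HlB×1, Hlb×1, hLB×1, hLb×1, hlB×1, hlb×1
HHLLBb×HhLlBb grid (8·8=64): HHLLBB=4 HHLLBb=8 HHLLbb=4 HHLlBB=4 HHLlBb=8 HHLlbb=4 HhLLBB=4 HhLLBb=8 HhLLbb=4 HhLlBB=4 HhLlBb=8 HhLlbb=4
HhLlBB hits 4/64; gcd=4; 4÷4/64÷4 = 1/16

P(HhLlBB) = 1/16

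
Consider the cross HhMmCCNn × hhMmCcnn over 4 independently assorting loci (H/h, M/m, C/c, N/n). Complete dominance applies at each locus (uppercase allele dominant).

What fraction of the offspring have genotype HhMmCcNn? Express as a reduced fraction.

HhMmCCNn gametes: HMCN×2, HMCn×2, HmCN×2, HmCn×2, hMCN×2, hMCn×2, hmCN×2, hmCn×2
hhMmCcnn gametes: hMCn×4, hMcn×4, hmCn×4, hmcn×4
HhMmCCNn×hhMmCcnn grid (16·16=256): HhMMCCNn=8 HhMMCCnn=8 HhMMCcNn=8 HhMMCcnn=8 HhMmCCNn=16 HhMmCCnn=16 HhMmCcNn=16 HhMmCcnn=16 HhmmCCNn=8 HhmmCCnn=8 HhmmCcNn=8 HhmmCcnn=8 hhMMCCNn=8 hhMMCCnn=8 hhMMCcNn=8 hhMMCcnn=8 hhMmCCNn=16 hhMmCCnn=16 hhMmCcNn=16 hhMmCcnn=16 hhmmCCNn=8 hhmmCCnn=8 hhmmCcNn=8 hhmmCcnn=8
HhMmCcNn hits 16/256; gcd=16; 16÷16/256÷16 = 1/16

P(HhMmCcNn) = 1/16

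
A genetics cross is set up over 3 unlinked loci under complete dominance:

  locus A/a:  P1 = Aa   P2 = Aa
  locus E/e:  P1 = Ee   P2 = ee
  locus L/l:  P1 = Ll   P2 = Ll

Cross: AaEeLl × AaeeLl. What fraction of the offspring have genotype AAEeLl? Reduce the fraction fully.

AaEeLl gametes: AEL×1, AEl×1, AeL×1, Ael×1, aEL×1, aEl×1, aeL×1, ael×1
AaeeLl gametes: AeL×2, Ael×2, aeL×2, ael×2
AaEeLl×AaeeLl grid (8·8=64): AAEeLL=2 AAEeLl=4 AAEell=2 AAeeLL=2 AAeeLl=4 AAeell=2 AaEeLL=4 AaEeLl=8 AaEell=4 AaeeLL=4 AaeeLl=8 Aaeell=4 aaEeLL=2 aaEeLl=4 aaEell=2 aaeeLL=2 aaeeLl=4 aaeell=2
AAEeLl hits 4/64; gcd=4; 4÷4/64÷4 = 1/16

P(AAEeLl) = 1/16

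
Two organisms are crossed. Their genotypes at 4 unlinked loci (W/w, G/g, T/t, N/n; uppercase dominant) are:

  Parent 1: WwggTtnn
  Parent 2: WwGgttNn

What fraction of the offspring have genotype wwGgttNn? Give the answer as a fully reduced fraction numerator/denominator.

P(wwGgttNn) = 1/32

WwggTtnn gametes: WgTn×4, Wgtn×4, wgTn×4, wgtn×4
WwGgttNn gametes: WGtN×2, WGtn×2, WgtN×2, Wgtn×2, wGtN×2, wGtn×2, wgtN×2, wgtn×2
WwggTtnn×WwGgttNn grid (16·16=256): WWGgTtNn=8 WWGgTtnn=8 WWGgttNn=8 WWGgttnn=8 WWggTtNn=8 WWggTtnn=8 WWggttNn=8 WWggttnn=8 WwGgTtNn=16 WwGgTtnn=16 WwGgttNn=16 WwGgttnn=16 WwggTtNn=16 WwggTtnn=16 WwggttNn=16 Wwggttnn=16 wwGgTtNn=8 wwGgTtnn=8 wwGgttNn=8 wwGgttnn=8 wwggTtNn=8 wwggTtnn=8 wwggttNn=8 wwggttnn=8
wwGgttNn hits 8/256; gcd=8; 8÷8/256÷8 = 1/32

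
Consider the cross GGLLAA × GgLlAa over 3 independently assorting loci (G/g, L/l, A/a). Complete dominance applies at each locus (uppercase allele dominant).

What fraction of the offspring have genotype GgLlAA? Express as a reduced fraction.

P(GgLlAA) = 1/8

GGLLAA gametes: GLA×8
GgLlAa gametes: GLA×1, GLa×1, GlA×1, Gla×1, gLA×1, gLa×1, glA×1, gla×1
GGLLAA×GgLlAa grid (8·8=64): GGLLAA=8 GGLLAa=8 GGLlAA=8 GGLlAa=8 GgLLAA=8 GgLLAa=8 GgLlAA=8 GgLlAa=8
GgLlAA hits 8/64; gcd=8; 8÷8/64÷8 = 1/8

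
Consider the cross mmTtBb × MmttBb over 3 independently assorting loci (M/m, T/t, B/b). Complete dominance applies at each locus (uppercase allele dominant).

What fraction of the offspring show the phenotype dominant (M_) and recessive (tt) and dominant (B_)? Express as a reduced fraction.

mmTtBb gametes: mTB×2, mTb×2, mtB×2, mtb×2
MmttBb gametes: MtB×2, Mtb×2, mtB×2, mtb×2
mmTtBb×MmttBb grid (8·8=64): MmTtBB=4 MmTtBb=8 MmTtbb=4 MmttBB=4 MmttBb=8 Mmttbb=4 mmTtBB=4 mmTtBb=8 mmTtbb=4 mmttBB=4 mmttBb=8 mmttbb=4
M_ tt B_ hits 12/64; gcd=4; 12÷4/64÷4 = 3/16

P(M_ tt B_) = 3/16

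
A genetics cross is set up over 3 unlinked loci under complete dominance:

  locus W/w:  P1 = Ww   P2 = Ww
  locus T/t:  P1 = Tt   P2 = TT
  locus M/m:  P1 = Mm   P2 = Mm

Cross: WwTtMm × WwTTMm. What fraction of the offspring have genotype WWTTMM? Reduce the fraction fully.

P(WWTTMM) = 1/32

WwTtMm gametes: WTM×1, WTm×1, WtM×1, Wtm×1, wTM×1, wTm×1, wtM×1, wtm×1
WwTTMm gametes: WTM×2, WTm×2, wTM×2, wTm×2
WwTtMm×WwTTMm grid (8·8=64): WWTTMM=2 WWTTMm=4 WWTTmm=2 WWTtMM=2 WWTtMm=4 WWTtmm=2 WwTTMM=4 WwTTMm=8 WwTTmm=4 WwTtMM=4 WwTtMm=8 WwTtmm=4 wwTTMM=2 wwTTMm=4 wwTTmm=2 wwTtMM=2 wwTtMm=4 wwTtmm=2
WWTTMM hits 2/64; gcd=2; 2÷2/64÷2 = 1/32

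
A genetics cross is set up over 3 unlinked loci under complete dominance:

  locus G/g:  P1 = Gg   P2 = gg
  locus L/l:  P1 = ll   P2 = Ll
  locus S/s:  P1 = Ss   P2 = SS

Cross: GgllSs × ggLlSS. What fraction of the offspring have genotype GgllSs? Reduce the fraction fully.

P(GgllSs) = 1/8

GgllSs gametes: GlS×2, Gls×2, glS×2, gls×2
ggLlSS gametes: gLS×4, glS×4
GgllSs×ggLlSS grid (8·8=64): GgLlSS=8 GgLlSs=8 GgllSS=8 GgllSs=8 ggLlSS=8 ggLlSs=8 ggllSS=8 ggllSs=8
GgllSs hits 8/64; gcd=8; 8÷8/64÷8 = 1/8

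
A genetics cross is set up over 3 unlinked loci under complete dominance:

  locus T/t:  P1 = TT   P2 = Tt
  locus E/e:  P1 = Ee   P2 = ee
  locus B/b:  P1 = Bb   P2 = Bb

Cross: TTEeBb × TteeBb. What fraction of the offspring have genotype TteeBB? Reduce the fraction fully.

P(TteeBB) = 1/16

TTEeBb gametes: TEB×2, TEb×2, TeB×2, Teb×2
TteeBb gametes: TeB×2, Teb×2, teB×2, teb×2
TTEeBb×TteeBb grid (8·8=64): TTEeBB=4 TTEeBb=8 TTEebb=4 TTeeBB=4 TTeeBb=8 TTeebb=4 TtEeBB=4 TtEeBb=8 TtEebb=4 TteeBB=4 TteeBb=8 Tteebb=4
TteeBB hits 4/64; gcd=4; 4÷4/64÷4 = 1/16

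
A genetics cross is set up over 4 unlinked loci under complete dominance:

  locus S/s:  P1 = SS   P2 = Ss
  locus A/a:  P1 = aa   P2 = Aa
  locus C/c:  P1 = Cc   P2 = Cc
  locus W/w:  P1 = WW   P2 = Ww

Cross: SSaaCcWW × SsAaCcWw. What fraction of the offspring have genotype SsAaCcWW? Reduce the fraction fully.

P(SsAaCcWW) = 1/16

SSaaCcWW gametes: SaCW×8, SacW×8
SsAaCcWw gametes: SACW×1, SACw×1, SAcW×1, SAcw×1, SaCW×1, SaCw×1, SacW×1, Sacw×1, sACW×1, sACw×1, sAcW×1, sAcw×1, saCW×1, saCw×1, sacW×1, sacw×1
SSaaCcWW×SsAaCcWw grid (16·16=256): SSAaCCWW=8 SSAaCCWw=8 SSAaCcWW=16 SSAaCcWw=16 SSAaccWW=8 SSAaccWw=8 SSaaCCWW=8 SSaaCCWw=8 SSaaCcWW=16 SSaaCcWw=16 SSaaccWW=8 SSaaccWw=8 SsAaCCWW=8 SsAaCCWw=8 SsAaCcWW=16 SsAaCcWw=16 SsAaccWW=8 SsAaccWw=8 SsaaCCWW=8 SsaaCCWw=8 SsaaCcWW=16 SsaaCcWw=16 SsaaccWW=8 SsaaccWw=8
SsAaCcWW hits 16/256; gcd=16; 16÷16/256÷16 = 1/16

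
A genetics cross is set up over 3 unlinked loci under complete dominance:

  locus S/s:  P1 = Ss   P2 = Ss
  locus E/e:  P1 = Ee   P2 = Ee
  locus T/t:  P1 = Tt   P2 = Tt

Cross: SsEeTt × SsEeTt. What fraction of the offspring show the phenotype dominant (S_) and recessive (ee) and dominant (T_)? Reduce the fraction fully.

P(S_ ee T_) = 9/64

SsEeTt gametes: SET×1, SEt×1, SeT×1, Set×1, sET×1, sEt×1, seT×1, set×1
SsEeTt gametes: SET×1, SEt×1, SeT×1, Set×1, sET×1, sEt×1, seT×1, set×1
SsEeTt×SsEeTt grid (8·8=64): SSEETT=1 SSEETt=2 SSEEtt=1 SSEeTT=2 SSEeTt=4 SSEett=2 SSeeTT=1 SSeeTt=2 SSeett=1 SsEETT=2 SsEETt=4 SsEEtt=2 SsEeTT=4 SsEeTt=8 SsEett=4 SseeTT=2 SseeTt=4 Sseett=2 ssEETT=1 ssEETt=2 ssEEtt=1 ssEeTT=2 ssEeTt=4 ssEett=2 sseeTT=1 sseeTt=2 sseett=1
S_ ee T_ hits 9/64; gcd=1; 9÷1/64÷1 = 9/64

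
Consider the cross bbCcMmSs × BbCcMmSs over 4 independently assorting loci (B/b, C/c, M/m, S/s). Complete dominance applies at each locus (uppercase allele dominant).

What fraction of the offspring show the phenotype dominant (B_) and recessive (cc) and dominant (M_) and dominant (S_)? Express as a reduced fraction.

bbCcMmSs gametes: bCMS×2, bCMs×2, bCmS×2, bCms×2, bcMS×2, bcMs×2, bcmS×2, bcms×2
BbCcMmSs gametes: BCMS×1, BCMs×1, BCmS×1, BCms×1, BcMS×1, BcMs×1, BcmS×1, Bcms×1, bCMS×1, bCMs×1, bCmS×1, bCms×1, bcMS×1, bcMs×1, bcmS×1, bcms×1
bbCcMmSs×BbCcMmSs grid (16·16=256): BbCCMMSS=2 BbCCMMSs=4 BbCCMMss=2 BbCCMmSS=4 BbCCMmSs=8 BbCCMmss=4 BbCCmmSS=2 BbCCmmSs=4 BbCCmmss=2 BbCcMMSS=4 BbCcMMSs=8 BbCcMMss=4 BbCcMmSS=8 BbCcMmSs=16 BbCcMmss=8 BbCcmmSS=4 BbCcmmSs=8 BbCcmmss=4 BbccMMSS=2 BbccMMSs=4 BbccMMss=2 BbccMmSS=4 BbccMmSs=8 BbccMmss=4 BbccmmSS=2 BbccmmSs=4 Bbccmmss=2 bbCCMMSS=2 bbCCMMSs=4 bbCCMMss=2 bbCCMmSS=4 bbCCMmSs=8 bbCCMmss=4 bbCCmmSS=2 bbCCmmSs=4 bbCCmmss=2 bbCcMMSS=4 bbCcMMSs=8 bbCcMMss=4 bbCcMmSS=8 bbCcMmSs=16 bbCcMmss=8 bbCcmmSS=4 bbCcmmSs=8 bbCcmmss=4 bbccMMSS=2 bbccMMSs=4 bbccMMss=2 bbccMmSS=4 bbccMmSs=8 bbccMmss=4 bbccmmSS=2 bbccmmSs=4 bbccmmss=2
B_ cc M_ S_ hits 18/256; gcd=2; 18÷2/256÷2 = 9/128

P(B_ cc M_ S_) = 9/128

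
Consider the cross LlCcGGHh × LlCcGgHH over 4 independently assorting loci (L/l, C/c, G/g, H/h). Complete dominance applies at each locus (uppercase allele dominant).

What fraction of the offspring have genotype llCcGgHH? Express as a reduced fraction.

LlCcGGHh gametes: LCGH×2, LCGh×2, LcGH×2, LcGh×2, lCGH×2, lCGh×2, lcGH×2, lcGh×2
LlCcGgHH gametes: LCGH×2, LCgH×2, LcGH×2, LcgH×2, lCGH×2, lCgH×2, lcGH×2, lcgH×2
LlCcGGHh×LlCcGgHH grid (16·16=256): LLCCGGHH=4 LLCCGGHh=4 LLCCGgHH=4 LLCCGgHh=4 LLCcGGHH=8 LLCcGGHh=8 LLCcGgHH=8 LLCcGgHh=8 LLccGGHH=4 LLccGGHh=4 LLccGgHH=4 LLccGgHh=4 LlCCGGHH=8 LlCCGGHh=8 LlCCGgHH=8 LlCCGgHh=8 LlCcGGHH=16 LlCcGGHh=16 LlCcGgHH=16 LlCcGgHh=16 LlccGGHH=8 LlccGGHh=8 LlccGgHH=8 LlccGgHh=8 llCCGGHH=4 llCCGGHh=4 llCCGgHH=4 llCCGgHh=4 llCcGGHH=8 llCcGGHh=8 llCcGgHH=8 llCcGgHh=8 llccGGHH=4 llccGGHh=4 llccGgHH=4 llccGgHh=4
llCcGgHH hits 8/256; gcd=8; 8÷8/256÷8 = 1/32

P(llCcGgHH) = 1/32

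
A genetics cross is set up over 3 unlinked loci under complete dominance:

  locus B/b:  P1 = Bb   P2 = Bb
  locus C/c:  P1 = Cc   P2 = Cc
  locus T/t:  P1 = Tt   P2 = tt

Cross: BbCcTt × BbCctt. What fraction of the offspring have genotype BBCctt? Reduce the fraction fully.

P(BBCctt) = 1/16

BbCcTt gametes: BCT×1, BCt×1, BcT×1, Bct×1, bCT×1, bCt×1, bcT×1, bct×1
BbCctt gametes: BCt×2, Bct×2, bCt×2, bct×2
BbCcTt×BbCctt grid (8·8=64): BBCCTt=2 BBCCtt=2 BBCcTt=4 BBCctt=4 BBccTt=2 BBcctt=2 BbCCTt=4 BbCCtt=4 BbCcTt=8 BbCctt=8 BbccTt=4 Bbcctt=4 bbCCTt=2 bbCCtt=2 bbCcTt=4 bbCctt=4 bbccTt=2 bbcctt=2
BBCctt hits 4/64; gcd=4; 4÷4/64÷4 = 1/16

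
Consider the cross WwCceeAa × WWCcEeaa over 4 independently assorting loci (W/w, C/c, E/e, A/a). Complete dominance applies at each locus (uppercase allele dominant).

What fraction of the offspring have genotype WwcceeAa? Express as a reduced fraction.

P(WwcceeAa) = 1/32

WwCceeAa gametes: WCeA×2, WCea×2, WceA×2, Wcea×2, wCeA×2, wCea×2, wceA×2, wcea×2
WWCcEeaa gametes: WCEa×4, WCea×4, WcEa×4, Wcea×4
WwCceeAa×WWCcEeaa grid (16·16=256): WWCCEeAa=8 WWCCEeaa=8 WWCCeeAa=8 WWCCeeaa=8 WWCcEeAa=16 WWCcEeaa=16 WWCceeAa=16 WWCceeaa=16 WWccEeAa=8 WWccEeaa=8 WWcceeAa=8 WWcceeaa=8 WwCCEeAa=8 WwCCEeaa=8 WwCCeeAa=8 WwCCeeaa=8 WwCcEeAa=16 WwCcEeaa=16 WwCceeAa=16 WwCceeaa=16 WwccEeAa=8 WwccEeaa=8 WwcceeAa=8 Wwcceeaa=8
WwcceeAa hits 8/256; gcd=8; 8÷8/256÷8 = 1/32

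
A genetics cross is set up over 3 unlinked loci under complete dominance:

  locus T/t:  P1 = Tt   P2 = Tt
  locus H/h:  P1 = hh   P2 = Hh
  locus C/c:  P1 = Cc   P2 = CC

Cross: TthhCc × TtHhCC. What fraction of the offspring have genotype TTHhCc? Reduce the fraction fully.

TthhCc gametes: ThC×2, Thc×2, thC×2, thc×2
TtHhCC gametes: THC×2, ThC×2, tHC×2, thC×2
TthhCc×TtHhCC grid (8·8=64): TTHhCC=4 TTHhCc=4 TThhCC=4 TThhCc=4 TtHhCC=8 TtHhCc=8 TthhCC=8 TthhCc=8 ttHhCC=4 ttHhCc=4 tthhCC=4 tthhCc=4
TTHhCc hits 4/64; gcd=4; 4÷4/64÷4 = 1/16

P(TTHhCc) = 1/16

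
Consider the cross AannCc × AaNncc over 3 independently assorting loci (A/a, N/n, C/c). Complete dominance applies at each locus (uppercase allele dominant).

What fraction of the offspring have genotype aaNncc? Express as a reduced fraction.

P(aaNncc) = 1/16

AannCc gametes: AnC×2, Anc×2, anC×2, anc×2
AaNncc gametes: ANc×2, Anc×2, aNc×2, anc×2
AannCc×AaNncc grid (8·8=64): AANnCc=4 AANncc=4 AAnnCc=4 AAnncc=4 AaNnCc=8 AaNncc=8 AannCc=8 Aanncc=8 aaNnCc=4 aaNncc=4 aannCc=4 aanncc=4
aaNncc hits 4/64; gcd=4; 4÷4/64÷4 = 1/16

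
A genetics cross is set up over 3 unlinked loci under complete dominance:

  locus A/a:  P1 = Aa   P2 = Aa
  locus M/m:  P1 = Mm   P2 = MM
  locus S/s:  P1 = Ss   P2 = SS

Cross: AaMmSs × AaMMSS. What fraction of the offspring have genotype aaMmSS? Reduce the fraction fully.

P(aaMmSS) = 1/16

AaMmSs gametes: AMS×1, AMs×1, AmS×1, Ams×1, aMS×1, aMs×1, amS×1, ams×1
AaMMSS gametes: AMS×4, aMS×4
AaMmSs×AaMMSS grid (8·8=64): AAMMSS=4 AAMMSs=4 AAMmSS=4 AAMmSs=4 AaMMSS=8 AaMMSs=8 AaMmSS=8 AaMmSs=8 aaMMSS=4 aaMMSs=4 aaMmSS=4 aaMmSs=4
aaMmSS hits 4/64; gcd=4; 4÷4/64÷4 = 1/16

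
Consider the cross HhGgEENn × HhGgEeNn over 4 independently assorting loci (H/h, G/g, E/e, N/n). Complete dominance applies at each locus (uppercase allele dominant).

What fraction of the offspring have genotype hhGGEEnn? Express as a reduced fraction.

HhGgEENn gametes: HGEN×2, HGEn×2, HgEN×2, HgEn×2, hGEN×2, hGEn×2, hgEN×2, hgEn×2
HhGgEeNn gametes: HGEN×1, HGEn×1, HGeN×1, HGen×1, HgEN×1, HgEn×1, HgeN×1, Hgen×1, hGEN×1, hGEn×1, hGeN×1, hGen×1, hgEN×1, hgEn×1, hgeN×1, hgen×1
HhGgEENn×HhGgEeNn grid (16·16=256): HHGGEENN=2 HHGGEENn=4 HHGGEEnn=2 HHGGEeNN=2 HHGGEeNn=4 HHGGEenn=2 HHGgEENN=4 HHGgEENn=8 HHGgEEnn=4 HHGgEeNN=4 HHGgEeNn=8 HHGgEenn=4 HHggEENN=2 HHggEENn=4 HHggEEnn=2 HHggEeNN=2 HHggEeNn=4 HHggEenn=2 HhGGEENN=4 HhGGEENn=8 HhGGEEnn=4 HhGGEeNN=4 HhGGEeNn=8 HhGGEenn=4 HhGgEENN=8 HhGgEENn=16 HhGgEEnn=8 HhGgEeNN=8 HhGgEeNn=16 HhGgEenn=8 HhggEENN=4 HhggEENn=8 HhggEEnn=4 HhggEeNN=4 HhggEeNn=8 HhggEenn=4 hhGGEENN=2 hhGGEENn=4 hhGGEEnn=2 hhGGEeNN=2 hhGGEeNn=4 hhGGEenn=2 hhGgEENN=4 hhGgEENn=8 hhGgEEnn=4 hhGgEeNN=4 hhGgEeNn=8 hhGgEenn=4 hhggEENN=2 hhggEENn=4 hhggEEnn=2 hhggEeNN=2 hhggEeNn=4 hhggEenn=2
hhGGEEnn hits 2/256; gcd=2; 2÷2/256÷2 = 1/128

P(hhGGEEnn) = 1/128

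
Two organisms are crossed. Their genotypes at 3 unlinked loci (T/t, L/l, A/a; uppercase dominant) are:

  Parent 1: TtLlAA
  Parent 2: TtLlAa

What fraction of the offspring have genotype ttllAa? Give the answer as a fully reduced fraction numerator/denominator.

TtLlAA gametes: TLA×2, TlA×2, tLA×2, tlA×2
TtLlAa gametes: TLA×1, TLa×1, TlA×1, Tla×1, tLA×1, tLa×1, tlA×1, tla×1
TtLlAA×TtLlAa grid (8·8=64): TTLLAA=2 TTLLAa=2 TTLlAA=4 TTLlAa=4 TTllAA=2 TTllAa=2 TtLLAA=4 TtLLAa=4 TtLlAA=8 TtLlAa=8 TtllAA=4 TtllAa=4 ttLLAA=2 ttLLAa=2 ttLlAA=4 ttLlAa=4 ttllAA=2 ttllAa=2
ttllAa hits 2/64; gcd=2; 2÷2/64÷2 = 1/32

P(ttllAa) = 1/32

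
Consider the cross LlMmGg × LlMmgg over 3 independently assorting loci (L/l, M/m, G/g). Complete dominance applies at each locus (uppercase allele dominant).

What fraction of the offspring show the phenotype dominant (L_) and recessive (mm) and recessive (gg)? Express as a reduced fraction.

LlMmGg gametes: LMG×1, LMg×1, LmG×1, Lmg×1, lMG×1, lMg×1, lmG×1, lmg×1
LlMmgg gametes: LMg×2, Lmg×2, lMg×2, lmg×2
LlMmGg×LlMmgg grid (8·8=64): LLMMGg=2 LLMMgg=2 LLMmGg=4 LLMmgg=4 LLmmGg=2 LLmmgg=2 LlMMGg=4 LlMMgg=4 LlMmGg=8 LlMmgg=8 LlmmGg=4 Llmmgg=4 llMMGg=2 llMMgg=2 llMmGg=4 llMmgg=4 llmmGg=2 llmmgg=2
L_ mm gg hits 6/64; gcd=2; 6÷2/64÷2 = 3/32

P(L_ mm gg) = 3/32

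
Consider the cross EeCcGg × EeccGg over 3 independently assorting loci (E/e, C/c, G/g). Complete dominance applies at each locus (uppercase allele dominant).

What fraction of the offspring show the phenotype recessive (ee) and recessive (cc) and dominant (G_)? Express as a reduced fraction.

EeCcGg gametes: ECG×1, ECg×1, EcG×1, Ecg×1, eCG×1, eCg×1, ecG×1, ecg×1
EeccGg gametes: EcG×2, Ecg×2, ecG×2, ecg×2
EeCcGg×EeccGg grid (8·8=64): EECcGG=2 EECcGg=4 EECcgg=2 EEccGG=2 EEccGg=4 EEccgg=2 EeCcGG=4 EeCcGg=8 EeCcgg=4 EeccGG=4 EeccGg=8 Eeccgg=4 eeCcGG=2 eeCcGg=4 eeCcgg=2 eeccGG=2 eeccGg=4 eeccgg=2
ee cc G_ hits 6/64; gcd=2; 6÷2/64÷2 = 3/32

P(ee cc G_) = 3/32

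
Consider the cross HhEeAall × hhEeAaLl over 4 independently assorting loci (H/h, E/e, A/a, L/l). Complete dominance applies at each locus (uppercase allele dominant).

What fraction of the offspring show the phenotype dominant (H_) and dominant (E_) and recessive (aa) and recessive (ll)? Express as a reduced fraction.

P(H_ E_ aa ll) = 3/64

HhEeAall gametes: HEAl×2, HEal×2, HeAl×2, Heal×2, hEAl×2, hEal×2, heAl×2, heal×2
hhEeAaLl gametes: hEAL×2, hEAl×2, hEaL×2, hEal×2, heAL×2, heAl×2, heaL×2, heal×2
HhEeAall×hhEeAaLl grid (16·16=256): HhEEAALl=4 HhEEAAll=4 HhEEAaLl=8 HhEEAall=8 HhEEaaLl=4 HhEEaall=4 HhEeAALl=8 HhEeAAll=8 HhEeAaLl=16 HhEeAall=16 HhEeaaLl=8 HhEeaall=8 HheeAALl=4 HheeAAll=4 HheeAaLl=8 HheeAall=8 HheeaaLl=4 Hheeaall=4 hhEEAALl=4 hhEEAAll=4 hhEEAaLl=8 hhEEAall=8 hhEEaaLl=4 hhEEaall=4 hhEeAALl=8 hhEeAAll=8 hhEeAaLl=16 hhEeAall=16 hhEeaaLl=8 hhEeaall=8 hheeAALl=4 hheeAAll=4 hheeAaLl=8 hheeAall=8 hheeaaLl=4 hheeaall=4
H_ E_ aa ll hits 12/256; gcd=4; 12÷4/256÷4 = 3/64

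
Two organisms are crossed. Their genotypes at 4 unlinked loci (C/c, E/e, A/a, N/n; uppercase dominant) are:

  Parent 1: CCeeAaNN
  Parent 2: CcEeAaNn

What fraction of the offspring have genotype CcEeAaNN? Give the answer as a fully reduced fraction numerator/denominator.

P(CcEeAaNN) = 1/16

CCeeAaNN gametes: CeAN×8, CeaN×8
CcEeAaNn gametes: CEAN×1, CEAn×1, CEaN×1, CEan×1, CeAN×1, CeAn×1, CeaN×1, Cean×1, cEAN×1, cEAn×1, cEaN×1, cEan×1, ceAN×1, ceAn×1, ceaN×1, cean×1
CCeeAaNN×CcEeAaNn grid (16·16=256): CCEeAANN=8 CCEeAANn=8 CCEeAaNN=16 CCEeAaNn=16 CCEeaaNN=8 CCEeaaNn=8 CCeeAANN=8 CCeeAANn=8 CCeeAaNN=16 CCeeAaNn=16 CCeeaaNN=8 CCeeaaNn=8 CcEeAANN=8 CcEeAANn=8 CcEeAaNN=16 CcEeAaNn=16 CcEeaaNN=8 CcEeaaNn=8 CceeAANN=8 CceeAANn=8 CceeAaNN=16 CceeAaNn=16 CceeaaNN=8 CceeaaNn=8
CcEeAaNN hits 16/256; gcd=16; 16÷16/256÷16 = 1/16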